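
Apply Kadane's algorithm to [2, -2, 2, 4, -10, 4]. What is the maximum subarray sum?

Using Kadane's algorithm on [2, -2, 2, 4, -10, 4]:

Scanning through the array:
Position 1 (value -2): max_ending_here = 0, max_so_far = 2
Position 2 (value 2): max_ending_here = 2, max_so_far = 2
Position 3 (value 4): max_ending_here = 6, max_so_far = 6
Position 4 (value -10): max_ending_here = -4, max_so_far = 6
Position 5 (value 4): max_ending_here = 4, max_so_far = 6

Maximum subarray: [2, -2, 2, 4]
Maximum sum: 6

The maximum subarray is [2, -2, 2, 4] with sum 6. This subarray runs from index 0 to index 3.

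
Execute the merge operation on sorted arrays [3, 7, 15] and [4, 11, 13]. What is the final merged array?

Merging process:

Compare 3 vs 4: take 3 from left. Merged: [3]
Compare 7 vs 4: take 4 from right. Merged: [3, 4]
Compare 7 vs 11: take 7 from left. Merged: [3, 4, 7]
Compare 15 vs 11: take 11 from right. Merged: [3, 4, 7, 11]
Compare 15 vs 13: take 13 from right. Merged: [3, 4, 7, 11, 13]
Append remaining from left: [15]. Merged: [3, 4, 7, 11, 13, 15]

Final merged array: [3, 4, 7, 11, 13, 15]
Total comparisons: 5

The merged array is [3, 4, 7, 11, 13, 15], requiring 5 comparisons. The merge step runs in O(n) time where n is the total number of elements.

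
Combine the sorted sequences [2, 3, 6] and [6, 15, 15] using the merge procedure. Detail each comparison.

Merging process:

Compare 2 vs 6: take 2 from left. Merged: [2]
Compare 3 vs 6: take 3 from left. Merged: [2, 3]
Compare 6 vs 6: take 6 from left. Merged: [2, 3, 6]
Append remaining from right: [6, 15, 15]. Merged: [2, 3, 6, 6, 15, 15]

Final merged array: [2, 3, 6, 6, 15, 15]
Total comparisons: 3

The merged array is [2, 3, 6, 6, 15, 15], requiring 3 comparisons. The merge step runs in O(n) time where n is the total number of elements.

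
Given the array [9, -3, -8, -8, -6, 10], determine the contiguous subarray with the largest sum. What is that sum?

Using Kadane's algorithm on [9, -3, -8, -8, -6, 10]:

Scanning through the array:
Position 1 (value -3): max_ending_here = 6, max_so_far = 9
Position 2 (value -8): max_ending_here = -2, max_so_far = 9
Position 3 (value -8): max_ending_here = -8, max_so_far = 9
Position 4 (value -6): max_ending_here = -6, max_so_far = 9
Position 5 (value 10): max_ending_here = 10, max_so_far = 10

Maximum subarray: [10]
Maximum sum: 10

The maximum subarray is [10] with sum 10. This subarray runs from index 5 to index 5.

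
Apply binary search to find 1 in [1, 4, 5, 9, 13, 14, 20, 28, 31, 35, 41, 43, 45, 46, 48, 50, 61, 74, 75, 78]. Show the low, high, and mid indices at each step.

Binary search for 1 in [1, 4, 5, 9, 13, 14, 20, 28, 31, 35, 41, 43, 45, 46, 48, 50, 61, 74, 75, 78]:

lo=0, hi=19, mid=9, arr[mid]=35 -> 35 > 1, search left half
lo=0, hi=8, mid=4, arr[mid]=13 -> 13 > 1, search left half
lo=0, hi=3, mid=1, arr[mid]=4 -> 4 > 1, search left half
lo=0, hi=0, mid=0, arr[mid]=1 -> Found target at index 0!

Binary search finds 1 at index 0 after 4 comparisons. The search repeatedly halves the search space by comparing with the middle element.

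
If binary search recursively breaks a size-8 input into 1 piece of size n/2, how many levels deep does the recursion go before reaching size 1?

For divide and conquer with division factor 2:

Problem sizes at each level:
Level 0: 8
Level 1: 4
Level 2: 2
Level 3: 1

The root is level 0 and the size-1 base case is level 3 (the tree spans levels 0 through 3, i.e. 4 levels counting the root), so the depth is the number of divisions: log_2(8) = 3

The recursion tree depth is log_2(8) = 3. At each level, the problem size is divided by 2, so it takes 3 divisions to reduce to a base case of size 1. The algorithm makes 1 recursive call at each level.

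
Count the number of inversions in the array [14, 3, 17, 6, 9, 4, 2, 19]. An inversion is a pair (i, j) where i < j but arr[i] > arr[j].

Finding inversions in [14, 3, 17, 6, 9, 4, 2, 19]:

(0, 1): arr[0]=14 > arr[1]=3
(0, 3): arr[0]=14 > arr[3]=6
(0, 4): arr[0]=14 > arr[4]=9
(0, 5): arr[0]=14 > arr[5]=4
(0, 6): arr[0]=14 > arr[6]=2
(1, 6): arr[1]=3 > arr[6]=2
(2, 3): arr[2]=17 > arr[3]=6
(2, 4): arr[2]=17 > arr[4]=9
(2, 5): arr[2]=17 > arr[5]=4
(2, 6): arr[2]=17 > arr[6]=2
(3, 5): arr[3]=6 > arr[5]=4
(3, 6): arr[3]=6 > arr[6]=2
(4, 5): arr[4]=9 > arr[5]=4
(4, 6): arr[4]=9 > arr[6]=2
(5, 6): arr[5]=4 > arr[6]=2

Total inversions: 15

The array has 15 inversion(s): (0,1), (0,3), (0,4), (0,5), (0,6), (1,6), (2,3), (2,4), (2,5), (2,6), (3,5), (3,6), (4,5), (4,6), (5,6). Each pair (i,j) satisfies i < j and arr[i] > arr[j].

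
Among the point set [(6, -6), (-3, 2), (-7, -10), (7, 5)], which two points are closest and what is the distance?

Computing all pairwise distances among 4 points:

d((6, -6), (-3, 2)) = 12.0416
d((6, -6), (-7, -10)) = 13.6015
d((6, -6), (7, 5)) = 11.0454
d((-3, 2), (-7, -10)) = 12.6491
d((-3, 2), (7, 5)) = 10.4403 <-- minimum
d((-7, -10), (7, 5)) = 20.5183

Closest pair: (-3, 2) and (7, 5) with distance 10.4403

The closest pair is (-3, 2) and (7, 5) with Euclidean distance 10.4403. For 4 points, brute-force pairwise comparison is shown above. For large n, the divide-and-conquer algorithm (sort by x, recurse on halves, check the dividing strip) achieves O(n log n).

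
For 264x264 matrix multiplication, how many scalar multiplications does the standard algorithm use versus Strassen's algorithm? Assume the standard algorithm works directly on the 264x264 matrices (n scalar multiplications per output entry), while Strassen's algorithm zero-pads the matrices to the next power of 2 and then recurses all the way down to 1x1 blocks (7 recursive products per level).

Matrix multiplication for 264x264 matrices:

Strassen's algorithm requires power-of-2 dimensions. Pad 264x264 to 512x512 (next power of 2).

Standard algorithm: 264^3 = 18399744 multiplications
Strassen's algorithm: 7^(log2(512)) = 7^9 = 40353607 multiplications
Difference: 18399744 - 40353607 = -21953863 (Strassen uses MORE here due to padding overhead — for small or just-over-power-of-2 n, padding can outweigh the per-level savings)

Standard: 18399744 multiplications (264^3). Strassen: 40353607 multiplications (7^9, after padding to 512x512). Strassen reduces 8 recursive multiplications to 7 at each level.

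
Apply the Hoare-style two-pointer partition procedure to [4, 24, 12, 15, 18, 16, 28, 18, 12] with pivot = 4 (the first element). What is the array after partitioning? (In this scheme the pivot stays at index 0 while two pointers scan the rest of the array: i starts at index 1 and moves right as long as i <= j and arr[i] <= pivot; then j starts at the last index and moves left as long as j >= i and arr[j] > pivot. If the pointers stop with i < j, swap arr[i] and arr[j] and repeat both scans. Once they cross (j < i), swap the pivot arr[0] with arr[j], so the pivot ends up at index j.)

Hoare-style two-pointer partition with pivot = 4:

Initial array: [4, 24, 12, 15, 18, 16, 28, 18, 12]

Pointers start at i = 1, j = 8.
i ends at 1, j ends at 0: the pointers have crossed (j < i), so scanning stops.

j = 0, so swapping arr[0] with arr[j] leaves the pivot at position 0: [4, 24, 12, 15, 18, 16, 28, 18, 12]
Pivot position: 0

After partitioning with pivot 4, the array becomes [4, 24, 12, 15, 18, 16, 28, 18, 12]. The pivot is placed at index 0. All elements to the left of the pivot are <= 4, and all elements to the right are > 4.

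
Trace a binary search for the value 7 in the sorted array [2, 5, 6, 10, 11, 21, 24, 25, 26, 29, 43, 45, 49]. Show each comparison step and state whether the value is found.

Binary search for 7 in [2, 5, 6, 10, 11, 21, 24, 25, 26, 29, 43, 45, 49]:

lo=0, hi=12, mid=6, arr[mid]=24 -> 24 > 7, search left half
lo=0, hi=5, mid=2, arr[mid]=6 -> 6 < 7, search right half
lo=3, hi=5, mid=4, arr[mid]=11 -> 11 > 7, search left half
lo=3, hi=3, mid=3, arr[mid]=10 -> 10 > 7, search left half
lo=3 > hi=2, target 7 not found

Binary search determines that 7 is not in the array after 4 comparisons. The search space was exhausted without finding the target.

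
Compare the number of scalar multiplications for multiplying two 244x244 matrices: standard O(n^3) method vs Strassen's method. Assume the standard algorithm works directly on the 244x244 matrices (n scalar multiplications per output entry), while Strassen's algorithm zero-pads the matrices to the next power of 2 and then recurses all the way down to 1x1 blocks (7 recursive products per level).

Matrix multiplication for 244x244 matrices:

Strassen's algorithm requires power-of-2 dimensions. Pad 244x244 to 256x256 (next power of 2).

Standard algorithm: 244^3 = 14526784 multiplications
Strassen's algorithm: 7^(log2(256)) = 7^8 = 5764801 multiplications
Savings: 14526784 - 5764801 = 8761983 multiplications

Standard: 14526784 multiplications (244^3). Strassen: 5764801 multiplications (7^8, after padding to 256x256). Strassen reduces 8 recursive multiplications to 7 at each level.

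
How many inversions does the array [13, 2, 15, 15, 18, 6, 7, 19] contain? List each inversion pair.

Finding inversions in [13, 2, 15, 15, 18, 6, 7, 19]:

(0, 1): arr[0]=13 > arr[1]=2
(0, 5): arr[0]=13 > arr[5]=6
(0, 6): arr[0]=13 > arr[6]=7
(2, 5): arr[2]=15 > arr[5]=6
(2, 6): arr[2]=15 > arr[6]=7
(3, 5): arr[3]=15 > arr[5]=6
(3, 6): arr[3]=15 > arr[6]=7
(4, 5): arr[4]=18 > arr[5]=6
(4, 6): arr[4]=18 > arr[6]=7

Total inversions: 9

The array has 9 inversion(s): (0,1), (0,5), (0,6), (2,5), (2,6), (3,5), (3,6), (4,5), (4,6). Each pair (i,j) satisfies i < j and arr[i] > arr[j].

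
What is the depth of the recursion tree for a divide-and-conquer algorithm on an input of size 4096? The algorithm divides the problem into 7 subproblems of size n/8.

For divide and conquer with division factor 8:

Problem sizes at each level:
Level 0: 4096
Level 1: 512
Level 2: 64
Level 3: 8
Level 4: 1

The root is level 0 and the size-1 base case is level 4 (the tree spans levels 0 through 4, i.e. 5 levels counting the root), so the depth is the number of divisions: log_8(4096) = 4

The recursion tree depth is log_8(4096) = 4. At each level, the problem size is divided by 8, so it takes 4 divisions to reduce to a base case of size 1. The algorithm makes 7 recursive calls at each level.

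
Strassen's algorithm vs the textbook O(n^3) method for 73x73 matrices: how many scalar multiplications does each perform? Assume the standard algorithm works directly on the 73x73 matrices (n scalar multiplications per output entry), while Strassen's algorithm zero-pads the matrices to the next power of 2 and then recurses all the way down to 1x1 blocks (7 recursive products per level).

Matrix multiplication for 73x73 matrices:

Strassen's algorithm requires power-of-2 dimensions. Pad 73x73 to 128x128 (next power of 2).

Standard algorithm: 73^3 = 389017 multiplications
Strassen's algorithm: 7^(log2(128)) = 7^7 = 823543 multiplications
Difference: 389017 - 823543 = -434526 (Strassen uses MORE here due to padding overhead — for small or just-over-power-of-2 n, padding can outweigh the per-level savings)

Standard: 389017 multiplications (73^3). Strassen: 823543 multiplications (7^7, after padding to 128x128). Strassen reduces 8 recursive multiplications to 7 at each level.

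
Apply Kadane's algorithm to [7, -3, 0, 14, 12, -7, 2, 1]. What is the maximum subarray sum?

Using Kadane's algorithm on [7, -3, 0, 14, 12, -7, 2, 1]:

Scanning through the array:
Position 1 (value -3): max_ending_here = 4, max_so_far = 7
Position 2 (value 0): max_ending_here = 4, max_so_far = 7
Position 3 (value 14): max_ending_here = 18, max_so_far = 18
Position 4 (value 12): max_ending_here = 30, max_so_far = 30
Position 5 (value -7): max_ending_here = 23, max_so_far = 30
Position 6 (value 2): max_ending_here = 25, max_so_far = 30
Position 7 (value 1): max_ending_here = 26, max_so_far = 30

Maximum subarray: [7, -3, 0, 14, 12]
Maximum sum: 30

The maximum subarray is [7, -3, 0, 14, 12] with sum 30. This subarray runs from index 0 to index 4.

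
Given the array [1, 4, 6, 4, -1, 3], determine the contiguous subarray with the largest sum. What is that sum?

Using Kadane's algorithm on [1, 4, 6, 4, -1, 3]:

Scanning through the array:
Position 1 (value 4): max_ending_here = 5, max_so_far = 5
Position 2 (value 6): max_ending_here = 11, max_so_far = 11
Position 3 (value 4): max_ending_here = 15, max_so_far = 15
Position 4 (value -1): max_ending_here = 14, max_so_far = 15
Position 5 (value 3): max_ending_here = 17, max_so_far = 17

Maximum subarray: [1, 4, 6, 4, -1, 3]
Maximum sum: 17

The maximum subarray is [1, 4, 6, 4, -1, 3] with sum 17. This subarray runs from index 0 to index 5.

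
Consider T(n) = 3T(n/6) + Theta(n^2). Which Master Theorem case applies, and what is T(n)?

Master Theorem for T(n) = 3T(n/6) + O(n^2):

a = 3, b = 6, c = 2
log_b(a) = log_6(3) = 0.6131

Case 3: c = 2 > log_6(3) = 0.6131
T(n) = O(n^2) = O(n^2)

For T(n) = 3T(n/6) + O(n^2): log_6(3) = 0.6131. This is Case 3 of the Master Theorem (c > log_b(a), work dominated by root), giving O(n^2).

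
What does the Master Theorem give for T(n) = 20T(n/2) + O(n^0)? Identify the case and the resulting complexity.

Master Theorem for T(n) = 20T(n/2) + O(n^0):

a = 20, b = 2, c = 0
log_b(a) = log_2(20) = 4.3219

Case 1: c = 0 < log_2(20) = 4.3219
T(n) = O(n^(log_2 20))

For T(n) = 20T(n/2) + O(n^0): log_2(20) = 4.3219. This is Case 1 of the Master Theorem (c < log_b(a), work dominated by leaves), giving O(n^(log_2 20)).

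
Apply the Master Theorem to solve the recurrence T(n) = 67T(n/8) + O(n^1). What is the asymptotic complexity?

Master Theorem for T(n) = 67T(n/8) + O(n^1):

a = 67, b = 8, c = 1
log_b(a) = log_8(67) = 2.0220

Case 1: c = 1 < log_8(67) = 2.0220
T(n) = O(n^(log_8 67))

For T(n) = 67T(n/8) + O(n^1): log_8(67) = 2.0220. This is Case 1 of the Master Theorem (c < log_b(a), work dominated by leaves), giving O(n^(log_8 67)).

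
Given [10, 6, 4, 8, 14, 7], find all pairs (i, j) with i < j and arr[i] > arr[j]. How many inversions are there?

Finding inversions in [10, 6, 4, 8, 14, 7]:

(0, 1): arr[0]=10 > arr[1]=6
(0, 2): arr[0]=10 > arr[2]=4
(0, 3): arr[0]=10 > arr[3]=8
(0, 5): arr[0]=10 > arr[5]=7
(1, 2): arr[1]=6 > arr[2]=4
(3, 5): arr[3]=8 > arr[5]=7
(4, 5): arr[4]=14 > arr[5]=7

Total inversions: 7

The array has 7 inversion(s): (0,1), (0,2), (0,3), (0,5), (1,2), (3,5), (4,5). Each pair (i,j) satisfies i < j and arr[i] > arr[j].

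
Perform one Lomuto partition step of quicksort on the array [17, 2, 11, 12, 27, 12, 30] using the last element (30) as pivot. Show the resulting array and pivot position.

Lomuto partition with pivot = 30:

Initial array: [17, 2, 11, 12, 27, 12, 30]

arr[0]=17 <= 30: swap with position 0, array becomes [17, 2, 11, 12, 27, 12, 30]
arr[1]=2 <= 30: swap with position 1, array becomes [17, 2, 11, 12, 27, 12, 30]
arr[2]=11 <= 30: swap with position 2, array becomes [17, 2, 11, 12, 27, 12, 30]
arr[3]=12 <= 30: swap with position 3, array becomes [17, 2, 11, 12, 27, 12, 30]
arr[4]=27 <= 30: swap with position 4, array becomes [17, 2, 11, 12, 27, 12, 30]
arr[5]=12 <= 30: swap with position 5, array becomes [17, 2, 11, 12, 27, 12, 30]

Place pivot at position 6: [17, 2, 11, 12, 27, 12, 30]
Pivot position: 6

After partitioning with pivot 30, the array becomes [17, 2, 11, 12, 27, 12, 30]. The pivot is placed at index 6. All elements to the left of the pivot are <= 30, and all elements to the right are > 30.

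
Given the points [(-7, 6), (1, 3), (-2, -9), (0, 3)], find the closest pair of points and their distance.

Computing all pairwise distances among 4 points:

d((-7, 6), (1, 3)) = 8.544
d((-7, 6), (-2, -9)) = 15.8114
d((-7, 6), (0, 3)) = 7.6158
d((1, 3), (-2, -9)) = 12.3693
d((1, 3), (0, 3)) = 1.0 <-- minimum
d((-2, -9), (0, 3)) = 12.1655

Closest pair: (1, 3) and (0, 3) with distance 1.0

The closest pair is (1, 3) and (0, 3) with Euclidean distance 1.0. For 4 points, brute-force pairwise comparison is shown above. For large n, the divide-and-conquer algorithm (sort by x, recurse on halves, check the dividing strip) achieves O(n log n).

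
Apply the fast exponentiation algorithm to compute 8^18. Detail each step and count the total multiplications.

Computing 8^18 by squaring (build up from 8^1; each line after the first costs one multiplication):

8^1 = 8
8^2 = (8^1)^2 = 8^2 = 64
8^4 = (8^2)^2 = 64^2 = 4096
8^8 = (8^4)^2 = 4096^2 = 16777216
8^9 = 8 * 8^8 = 8 * 16777216 = 134217728
8^18 = (8^9)^2 = 134217728^2 = 18014398509481984

Result: 18014398509481984
Multiplications needed: 5 (5 lines after 8^1)

8^18 = 18014398509481984. Using exponentiation by squaring, this requires 5 multiplications. The key idea: if the exponent is even, square the half-power; if odd, multiply by the base once.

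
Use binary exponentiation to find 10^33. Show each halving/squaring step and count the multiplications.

Computing 10^33 by squaring (build up from 10^1; each line after the first costs one multiplication):

10^1 = 10
10^2 = (10^1)^2 = 10^2 = 100
10^4 = (10^2)^2 = 100^2 = 10000
10^8 = (10^4)^2 = 10000^2 = 100000000
10^16 = (10^8)^2 = 100000000^2 = 10000000000000000
10^32 = (10^16)^2 = 10000000000000000^2 = 100000000000000000000000000000000
10^33 = 10 * 10^32 = 10 * 100000000000000000000000000000000 = 1000000000000000000000000000000000

Result: 1000000000000000000000000000000000
Multiplications needed: 6 (6 lines after 10^1)

10^33 = 1000000000000000000000000000000000. Using exponentiation by squaring, this requires 6 multiplications. The key idea: if the exponent is even, square the half-power; if odd, multiply by the base once.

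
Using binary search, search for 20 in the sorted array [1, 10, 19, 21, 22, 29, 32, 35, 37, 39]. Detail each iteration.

Binary search for 20 in [1, 10, 19, 21, 22, 29, 32, 35, 37, 39]:

lo=0, hi=9, mid=4, arr[mid]=22 -> 22 > 20, search left half
lo=0, hi=3, mid=1, arr[mid]=10 -> 10 < 20, search right half
lo=2, hi=3, mid=2, arr[mid]=19 -> 19 < 20, search right half
lo=3, hi=3, mid=3, arr[mid]=21 -> 21 > 20, search left half
lo=3 > hi=2, target 20 not found

Binary search determines that 20 is not in the array after 4 comparisons. The search space was exhausted without finding the target.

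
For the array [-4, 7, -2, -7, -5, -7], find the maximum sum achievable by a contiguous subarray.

Using Kadane's algorithm on [-4, 7, -2, -7, -5, -7]:

Scanning through the array:
Position 1 (value 7): max_ending_here = 7, max_so_far = 7
Position 2 (value -2): max_ending_here = 5, max_so_far = 7
Position 3 (value -7): max_ending_here = -2, max_so_far = 7
Position 4 (value -5): max_ending_here = -5, max_so_far = 7
Position 5 (value -7): max_ending_here = -7, max_so_far = 7

Maximum subarray: [7]
Maximum sum: 7

The maximum subarray is [7] with sum 7. This subarray runs from index 1 to index 1.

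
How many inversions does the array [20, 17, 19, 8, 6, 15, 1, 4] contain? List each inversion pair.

Finding inversions in [20, 17, 19, 8, 6, 15, 1, 4]:

(0, 1): arr[0]=20 > arr[1]=17
(0, 2): arr[0]=20 > arr[2]=19
(0, 3): arr[0]=20 > arr[3]=8
(0, 4): arr[0]=20 > arr[4]=6
(0, 5): arr[0]=20 > arr[5]=15
(0, 6): arr[0]=20 > arr[6]=1
(0, 7): arr[0]=20 > arr[7]=4
(1, 3): arr[1]=17 > arr[3]=8
(1, 4): arr[1]=17 > arr[4]=6
(1, 5): arr[1]=17 > arr[5]=15
(1, 6): arr[1]=17 > arr[6]=1
(1, 7): arr[1]=17 > arr[7]=4
(2, 3): arr[2]=19 > arr[3]=8
(2, 4): arr[2]=19 > arr[4]=6
(2, 5): arr[2]=19 > arr[5]=15
(2, 6): arr[2]=19 > arr[6]=1
(2, 7): arr[2]=19 > arr[7]=4
(3, 4): arr[3]=8 > arr[4]=6
(3, 6): arr[3]=8 > arr[6]=1
(3, 7): arr[3]=8 > arr[7]=4
(4, 6): arr[4]=6 > arr[6]=1
(4, 7): arr[4]=6 > arr[7]=4
(5, 6): arr[5]=15 > arr[6]=1
(5, 7): arr[5]=15 > arr[7]=4

Total inversions: 24

The array has 24 inversion(s): (0,1), (0,2), (0,3), (0,4), (0,5), (0,6), (0,7), (1,3), (1,4), (1,5), (1,6), (1,7), (2,3), (2,4), (2,5), (2,6), (2,7), (3,4), (3,6), (3,7), (4,6), (4,7), (5,6), (5,7). Each pair (i,j) satisfies i < j and arr[i] > arr[j].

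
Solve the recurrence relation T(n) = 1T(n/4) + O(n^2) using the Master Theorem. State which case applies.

Master Theorem for T(n) = 1T(n/4) + O(n^2):

a = 1, b = 4, c = 2
log_b(a) = log_4(1) = 0.0000

Case 3: c = 2 > log_4(1) = 0.0000
T(n) = O(n^2) = O(n^2)

For T(n) = 1T(n/4) + O(n^2): log_4(1) = 0.0000. This is Case 3 of the Master Theorem (c > log_b(a), work dominated by root), giving O(n^2).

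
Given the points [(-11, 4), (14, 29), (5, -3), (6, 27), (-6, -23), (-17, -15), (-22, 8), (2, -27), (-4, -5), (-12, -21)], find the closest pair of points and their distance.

Computing all pairwise distances among 10 points:

d((-11, 4), (14, 29)) = 35.3553
d((-11, 4), (5, -3)) = 17.4642
d((-11, 4), (6, 27)) = 28.6007
d((-11, 4), (-6, -23)) = 27.4591
d((-11, 4), (-17, -15)) = 19.9249
d((-11, 4), (-22, 8)) = 11.7047
d((-11, 4), (2, -27)) = 33.6155
d((-11, 4), (-4, -5)) = 11.4018
d((-11, 4), (-12, -21)) = 25.02
d((14, 29), (5, -3)) = 33.2415
d((14, 29), (6, 27)) = 8.2462
d((14, 29), (-6, -23)) = 55.7136
d((14, 29), (-17, -15)) = 53.8238
d((14, 29), (-22, 8)) = 41.6773
d((14, 29), (2, -27)) = 57.2713
d((14, 29), (-4, -5)) = 38.4708
d((14, 29), (-12, -21)) = 56.356
d((5, -3), (6, 27)) = 30.0167
d((5, -3), (-6, -23)) = 22.8254
d((5, -3), (-17, -15)) = 25.0599
d((5, -3), (-22, 8)) = 29.1548
d((5, -3), (2, -27)) = 24.1868
d((5, -3), (-4, -5)) = 9.2195
d((5, -3), (-12, -21)) = 24.7588
d((6, 27), (-6, -23)) = 51.4198
d((6, 27), (-17, -15)) = 47.8853
d((6, 27), (-22, 8)) = 33.8378
d((6, 27), (2, -27)) = 54.1479
d((6, 27), (-4, -5)) = 33.5261
d((6, 27), (-12, -21)) = 51.264
d((-6, -23), (-17, -15)) = 13.6015
d((-6, -23), (-22, 8)) = 34.8855
d((-6, -23), (2, -27)) = 8.9443
d((-6, -23), (-4, -5)) = 18.1108
d((-6, -23), (-12, -21)) = 6.3246 <-- minimum
d((-17, -15), (-22, 8)) = 23.5372
d((-17, -15), (2, -27)) = 22.4722
d((-17, -15), (-4, -5)) = 16.4012
d((-17, -15), (-12, -21)) = 7.8102
d((-22, 8), (2, -27)) = 42.4382
d((-22, 8), (-4, -5)) = 22.2036
d((-22, 8), (-12, -21)) = 30.6757
d((2, -27), (-4, -5)) = 22.8035
d((2, -27), (-12, -21)) = 15.2315
d((-4, -5), (-12, -21)) = 17.8885

Closest pair: (-6, -23) and (-12, -21) with distance 6.3246

The closest pair is (-6, -23) and (-12, -21) with Euclidean distance 6.3246. For 10 points, brute-force pairwise comparison is shown above. For large n, the divide-and-conquer algorithm (sort by x, recurse on halves, check the dividing strip) achieves O(n log n).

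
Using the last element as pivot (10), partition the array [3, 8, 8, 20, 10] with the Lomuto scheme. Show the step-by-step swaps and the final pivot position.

Lomuto partition with pivot = 10:

Initial array: [3, 8, 8, 20, 10]

arr[0]=3 <= 10: swap with position 0, array becomes [3, 8, 8, 20, 10]
arr[1]=8 <= 10: swap with position 1, array becomes [3, 8, 8, 20, 10]
arr[2]=8 <= 10: swap with position 2, array becomes [3, 8, 8, 20, 10]
arr[3]=20 > 10: no swap

Place pivot at position 3: [3, 8, 8, 10, 20]
Pivot position: 3

After partitioning with pivot 10, the array becomes [3, 8, 8, 10, 20]. The pivot is placed at index 3. All elements to the left of the pivot are <= 10, and all elements to the right are > 10.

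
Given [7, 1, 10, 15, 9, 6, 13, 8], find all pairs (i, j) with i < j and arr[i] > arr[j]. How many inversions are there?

Finding inversions in [7, 1, 10, 15, 9, 6, 13, 8]:

(0, 1): arr[0]=7 > arr[1]=1
(0, 5): arr[0]=7 > arr[5]=6
(2, 4): arr[2]=10 > arr[4]=9
(2, 5): arr[2]=10 > arr[5]=6
(2, 7): arr[2]=10 > arr[7]=8
(3, 4): arr[3]=15 > arr[4]=9
(3, 5): arr[3]=15 > arr[5]=6
(3, 6): arr[3]=15 > arr[6]=13
(3, 7): arr[3]=15 > arr[7]=8
(4, 5): arr[4]=9 > arr[5]=6
(4, 7): arr[4]=9 > arr[7]=8
(6, 7): arr[6]=13 > arr[7]=8

Total inversions: 12

The array has 12 inversion(s): (0,1), (0,5), (2,4), (2,5), (2,7), (3,4), (3,5), (3,6), (3,7), (4,5), (4,7), (6,7). Each pair (i,j) satisfies i < j and arr[i] > arr[j].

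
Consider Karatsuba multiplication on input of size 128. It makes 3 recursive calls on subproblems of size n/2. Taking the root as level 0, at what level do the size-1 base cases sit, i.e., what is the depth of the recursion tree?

For divide and conquer with division factor 2:

Problem sizes at each level:
Level 0: 128
Level 1: 64
Level 2: 32
Level 3: 16
Level 4: 8
Level 5: 4
Level 6: 2
Level 7: 1

The root is level 0 and the size-1 base case is level 7 (the tree spans levels 0 through 7, i.e. 8 levels counting the root), so the depth is the number of divisions: log_2(128) = 7

The recursion tree depth is log_2(128) = 7. At each level, the problem size is divided by 2, so it takes 7 divisions to reduce to a base case of size 1. The algorithm makes 3 recursive calls at each level.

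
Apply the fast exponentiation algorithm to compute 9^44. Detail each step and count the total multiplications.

Computing 9^44 by squaring (build up from 9^1; each line after the first costs one multiplication):

9^1 = 9
9^2 = (9^1)^2 = 9^2 = 81
9^4 = (9^2)^2 = 81^2 = 6561
9^5 = 9 * 9^4 = 9 * 6561 = 59049
9^10 = (9^5)^2 = 59049^2 = 3486784401
9^11 = 9 * 9^10 = 9 * 3486784401 = 31381059609
9^22 = (9^11)^2 = 31381059609^2 = 984770902183611232881
9^44 = (9^22)^2 = 984770902183611232881^2 = 969773729787523602876821942164080815560161

Result: 969773729787523602876821942164080815560161
Multiplications needed: 7 (7 lines after 9^1)

9^44 = 969773729787523602876821942164080815560161. Using exponentiation by squaring, this requires 7 multiplications. The key idea: if the exponent is even, square the half-power; if odd, multiply by the base once.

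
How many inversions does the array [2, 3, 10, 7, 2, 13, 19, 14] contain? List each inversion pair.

Finding inversions in [2, 3, 10, 7, 2, 13, 19, 14]:

(1, 4): arr[1]=3 > arr[4]=2
(2, 3): arr[2]=10 > arr[3]=7
(2, 4): arr[2]=10 > arr[4]=2
(3, 4): arr[3]=7 > arr[4]=2
(6, 7): arr[6]=19 > arr[7]=14

Total inversions: 5

The array has 5 inversion(s): (1,4), (2,3), (2,4), (3,4), (6,7). Each pair (i,j) satisfies i < j and arr[i] > arr[j].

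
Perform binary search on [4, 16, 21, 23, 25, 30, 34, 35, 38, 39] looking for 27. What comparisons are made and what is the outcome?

Binary search for 27 in [4, 16, 21, 23, 25, 30, 34, 35, 38, 39]:

lo=0, hi=9, mid=4, arr[mid]=25 -> 25 < 27, search right half
lo=5, hi=9, mid=7, arr[mid]=35 -> 35 > 27, search left half
lo=5, hi=6, mid=5, arr[mid]=30 -> 30 > 27, search left half
lo=5 > hi=4, target 27 not found

Binary search determines that 27 is not in the array after 3 comparisons. The search space was exhausted without finding the target.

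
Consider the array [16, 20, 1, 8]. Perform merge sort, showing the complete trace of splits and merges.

Merge sort trace:

Split: [16, 20, 1, 8] -> [16, 20] and [1, 8]
  Split: [16, 20] -> [16] and [20]
  Merge: [16] + [20] -> [16, 20]
  Split: [1, 8] -> [1] and [8]
  Merge: [1] + [8] -> [1, 8]
Merge: [16, 20] + [1, 8] -> [1, 8, 16, 20]

Final sorted array: [1, 8, 16, 20]

The merge sort proceeds by recursively splitting the array and merging sorted halves.
After all merges, the sorted array is [1, 8, 16, 20].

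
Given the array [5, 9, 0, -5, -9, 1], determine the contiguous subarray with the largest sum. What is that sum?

Using Kadane's algorithm on [5, 9, 0, -5, -9, 1]:

Scanning through the array:
Position 1 (value 9): max_ending_here = 14, max_so_far = 14
Position 2 (value 0): max_ending_here = 14, max_so_far = 14
Position 3 (value -5): max_ending_here = 9, max_so_far = 14
Position 4 (value -9): max_ending_here = 0, max_so_far = 14
Position 5 (value 1): max_ending_here = 1, max_so_far = 14

Maximum subarray: [5, 9]
Maximum sum: 14

The maximum subarray is [5, 9] with sum 14. This subarray runs from index 0 to index 1.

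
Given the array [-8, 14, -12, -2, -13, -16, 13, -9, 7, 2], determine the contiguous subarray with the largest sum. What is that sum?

Using Kadane's algorithm on [-8, 14, -12, -2, -13, -16, 13, -9, 7, 2]:

Scanning through the array:
Position 1 (value 14): max_ending_here = 14, max_so_far = 14
Position 2 (value -12): max_ending_here = 2, max_so_far = 14
Position 3 (value -2): max_ending_here = 0, max_so_far = 14
Position 4 (value -13): max_ending_here = -13, max_so_far = 14
Position 5 (value -16): max_ending_here = -16, max_so_far = 14
Position 6 (value 13): max_ending_here = 13, max_so_far = 14
Position 7 (value -9): max_ending_here = 4, max_so_far = 14
Position 8 (value 7): max_ending_here = 11, max_so_far = 14
Position 9 (value 2): max_ending_here = 13, max_so_far = 14

Maximum subarray: [14]
Maximum sum: 14

The maximum subarray is [14] with sum 14. This subarray runs from index 1 to index 1.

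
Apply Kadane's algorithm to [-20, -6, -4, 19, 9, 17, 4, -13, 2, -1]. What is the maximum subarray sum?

Using Kadane's algorithm on [-20, -6, -4, 19, 9, 17, 4, -13, 2, -1]:

Scanning through the array:
Position 1 (value -6): max_ending_here = -6, max_so_far = -6
Position 2 (value -4): max_ending_here = -4, max_so_far = -4
Position 3 (value 19): max_ending_here = 19, max_so_far = 19
Position 4 (value 9): max_ending_here = 28, max_so_far = 28
Position 5 (value 17): max_ending_here = 45, max_so_far = 45
Position 6 (value 4): max_ending_here = 49, max_so_far = 49
Position 7 (value -13): max_ending_here = 36, max_so_far = 49
Position 8 (value 2): max_ending_here = 38, max_so_far = 49
Position 9 (value -1): max_ending_here = 37, max_so_far = 49

Maximum subarray: [19, 9, 17, 4]
Maximum sum: 49

The maximum subarray is [19, 9, 17, 4] with sum 49. This subarray runs from index 3 to index 6.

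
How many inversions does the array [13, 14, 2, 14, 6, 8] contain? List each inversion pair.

Finding inversions in [13, 14, 2, 14, 6, 8]:

(0, 2): arr[0]=13 > arr[2]=2
(0, 4): arr[0]=13 > arr[4]=6
(0, 5): arr[0]=13 > arr[5]=8
(1, 2): arr[1]=14 > arr[2]=2
(1, 4): arr[1]=14 > arr[4]=6
(1, 5): arr[1]=14 > arr[5]=8
(3, 4): arr[3]=14 > arr[4]=6
(3, 5): arr[3]=14 > arr[5]=8

Total inversions: 8

The array has 8 inversion(s): (0,2), (0,4), (0,5), (1,2), (1,4), (1,5), (3,4), (3,5). Each pair (i,j) satisfies i < j and arr[i] > arr[j].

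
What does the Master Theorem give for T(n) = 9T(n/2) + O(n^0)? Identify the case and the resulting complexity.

Master Theorem for T(n) = 9T(n/2) + O(n^0):

a = 9, b = 2, c = 0
log_b(a) = log_2(9) = 3.1699

Case 1: c = 0 < log_2(9) = 3.1699
T(n) = O(n^(log_2 9))

For T(n) = 9T(n/2) + O(n^0): log_2(9) = 3.1699. This is Case 1 of the Master Theorem (c < log_b(a), work dominated by leaves), giving O(n^(log_2 9)).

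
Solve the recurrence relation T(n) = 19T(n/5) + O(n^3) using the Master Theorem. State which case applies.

Master Theorem for T(n) = 19T(n/5) + O(n^3):

a = 19, b = 5, c = 3
log_b(a) = log_5(19) = 1.8295

Case 3: c = 3 > log_5(19) = 1.8295
T(n) = O(n^3) = O(n^3)

For T(n) = 19T(n/5) + O(n^3): log_5(19) = 1.8295. This is Case 3 of the Master Theorem (c > log_b(a), work dominated by root), giving O(n^3).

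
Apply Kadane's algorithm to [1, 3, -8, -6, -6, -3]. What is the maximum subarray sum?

Using Kadane's algorithm on [1, 3, -8, -6, -6, -3]:

Scanning through the array:
Position 1 (value 3): max_ending_here = 4, max_so_far = 4
Position 2 (value -8): max_ending_here = -4, max_so_far = 4
Position 3 (value -6): max_ending_here = -6, max_so_far = 4
Position 4 (value -6): max_ending_here = -6, max_so_far = 4
Position 5 (value -3): max_ending_here = -3, max_so_far = 4

Maximum subarray: [1, 3]
Maximum sum: 4

The maximum subarray is [1, 3] with sum 4. This subarray runs from index 0 to index 1.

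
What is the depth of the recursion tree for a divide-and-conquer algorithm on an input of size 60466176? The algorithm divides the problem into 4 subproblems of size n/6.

For divide and conquer with division factor 6:

Problem sizes at each level:
Level 0: 60466176
Level 1: 10077696
Level 2: 1679616
Level 3: 279936
Level 4: 46656
Level 5: 7776
Level 6: 1296
Level 7: 216
Level 8: 36
Level 9: 6
Level 10: 1

The root is level 0 and the size-1 base case is level 10 (the tree spans levels 0 through 10, i.e. 11 levels counting the root), so the depth is the number of divisions: log_6(60466176) = 10

The recursion tree depth is log_6(60466176) = 10. At each level, the problem size is divided by 6, so it takes 10 divisions to reduce to a base case of size 1. The algorithm makes 4 recursive calls at each level.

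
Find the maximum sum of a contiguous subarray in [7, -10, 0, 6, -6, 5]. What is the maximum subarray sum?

Using Kadane's algorithm on [7, -10, 0, 6, -6, 5]:

Scanning through the array:
Position 1 (value -10): max_ending_here = -3, max_so_far = 7
Position 2 (value 0): max_ending_here = 0, max_so_far = 7
Position 3 (value 6): max_ending_here = 6, max_so_far = 7
Position 4 (value -6): max_ending_here = 0, max_so_far = 7
Position 5 (value 5): max_ending_here = 5, max_so_far = 7

Maximum subarray: [7]
Maximum sum: 7

The maximum subarray is [7] with sum 7. This subarray runs from index 0 to index 0.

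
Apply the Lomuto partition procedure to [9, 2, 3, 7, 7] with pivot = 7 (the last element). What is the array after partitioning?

Lomuto partition with pivot = 7:

Initial array: [9, 2, 3, 7, 7]

arr[0]=9 > 7: no swap
arr[1]=2 <= 7: swap with position 0, array becomes [2, 9, 3, 7, 7]
arr[2]=3 <= 7: swap with position 1, array becomes [2, 3, 9, 7, 7]
arr[3]=7 <= 7: swap with position 2, array becomes [2, 3, 7, 9, 7]

Place pivot at position 3: [2, 3, 7, 7, 9]
Pivot position: 3

After partitioning with pivot 7, the array becomes [2, 3, 7, 7, 9]. The pivot is placed at index 3. All elements to the left of the pivot are <= 7, and all elements to the right are > 7.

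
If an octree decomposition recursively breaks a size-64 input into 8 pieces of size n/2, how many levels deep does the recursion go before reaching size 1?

For divide and conquer with division factor 2:

Problem sizes at each level:
Level 0: 64
Level 1: 32
Level 2: 16
Level 3: 8
Level 4: 4
Level 5: 2
Level 6: 1

The root is level 0 and the size-1 base case is level 6 (the tree spans levels 0 through 6, i.e. 7 levels counting the root), so the depth is the number of divisions: log_2(64) = 6

The recursion tree depth is log_2(64) = 6. At each level, the problem size is divided by 2, so it takes 6 divisions to reduce to a base case of size 1. The algorithm makes 8 recursive calls at each level.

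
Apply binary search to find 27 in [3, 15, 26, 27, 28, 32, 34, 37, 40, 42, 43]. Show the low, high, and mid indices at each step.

Binary search for 27 in [3, 15, 26, 27, 28, 32, 34, 37, 40, 42, 43]:

lo=0, hi=10, mid=5, arr[mid]=32 -> 32 > 27, search left half
lo=0, hi=4, mid=2, arr[mid]=26 -> 26 < 27, search right half
lo=3, hi=4, mid=3, arr[mid]=27 -> Found target at index 3!

Binary search finds 27 at index 3 after 3 comparisons. The search repeatedly halves the search space by comparing with the middle element.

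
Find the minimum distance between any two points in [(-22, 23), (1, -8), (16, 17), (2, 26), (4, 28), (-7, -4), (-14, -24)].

Computing all pairwise distances among 7 points:

d((-22, 23), (1, -8)) = 38.6005
d((-22, 23), (16, 17)) = 38.4708
d((-22, 23), (2, 26)) = 24.1868
d((-22, 23), (4, 28)) = 26.4764
d((-22, 23), (-7, -4)) = 30.8869
d((-22, 23), (-14, -24)) = 47.676
d((1, -8), (16, 17)) = 29.1548
d((1, -8), (2, 26)) = 34.0147
d((1, -8), (4, 28)) = 36.1248
d((1, -8), (-7, -4)) = 8.9443
d((1, -8), (-14, -24)) = 21.9317
d((16, 17), (2, 26)) = 16.6433
d((16, 17), (4, 28)) = 16.2788
d((16, 17), (-7, -4)) = 31.1448
d((16, 17), (-14, -24)) = 50.8035
d((2, 26), (4, 28)) = 2.8284 <-- minimum
d((2, 26), (-7, -4)) = 31.3209
d((2, 26), (-14, -24)) = 52.4976
d((4, 28), (-7, -4)) = 33.8378
d((4, 28), (-14, -24)) = 55.0273
d((-7, -4), (-14, -24)) = 21.1896

Closest pair: (2, 26) and (4, 28) with distance 2.8284

The closest pair is (2, 26) and (4, 28) with Euclidean distance 2.8284. For 7 points, brute-force pairwise comparison is shown above. For large n, the divide-and-conquer algorithm (sort by x, recurse on halves, check the dividing strip) achieves O(n log n).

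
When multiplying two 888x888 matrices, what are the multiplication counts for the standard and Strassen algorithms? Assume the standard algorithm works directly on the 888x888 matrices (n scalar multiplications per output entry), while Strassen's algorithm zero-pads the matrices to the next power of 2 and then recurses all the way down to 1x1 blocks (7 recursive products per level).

Matrix multiplication for 888x888 matrices:

Strassen's algorithm requires power-of-2 dimensions. Pad 888x888 to 1024x1024 (next power of 2).

Standard algorithm: 888^3 = 700227072 multiplications
Strassen's algorithm: 7^(log2(1024)) = 7^10 = 282475249 multiplications
Savings: 700227072 - 282475249 = 417751823 multiplications

Standard: 700227072 multiplications (888^3). Strassen: 282475249 multiplications (7^10, after padding to 1024x1024). Strassen reduces 8 recursive multiplications to 7 at each level.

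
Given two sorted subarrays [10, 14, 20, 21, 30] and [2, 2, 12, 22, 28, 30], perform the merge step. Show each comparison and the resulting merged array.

Merging process:

Compare 10 vs 2: take 2 from right. Merged: [2]
Compare 10 vs 2: take 2 from right. Merged: [2, 2]
Compare 10 vs 12: take 10 from left. Merged: [2, 2, 10]
Compare 14 vs 12: take 12 from right. Merged: [2, 2, 10, 12]
Compare 14 vs 22: take 14 from left. Merged: [2, 2, 10, 12, 14]
Compare 20 vs 22: take 20 from left. Merged: [2, 2, 10, 12, 14, 20]
Compare 21 vs 22: take 21 from left. Merged: [2, 2, 10, 12, 14, 20, 21]
Compare 30 vs 22: take 22 from right. Merged: [2, 2, 10, 12, 14, 20, 21, 22]
Compare 30 vs 28: take 28 from right. Merged: [2, 2, 10, 12, 14, 20, 21, 22, 28]
Compare 30 vs 30: take 30 from left. Merged: [2, 2, 10, 12, 14, 20, 21, 22, 28, 30]
Append remaining from right: [30]. Merged: [2, 2, 10, 12, 14, 20, 21, 22, 28, 30, 30]

Final merged array: [2, 2, 10, 12, 14, 20, 21, 22, 28, 30, 30]
Total comparisons: 10

The merged array is [2, 2, 10, 12, 14, 20, 21, 22, 28, 30, 30], requiring 10 comparisons. The merge step runs in O(n) time where n is the total number of elements.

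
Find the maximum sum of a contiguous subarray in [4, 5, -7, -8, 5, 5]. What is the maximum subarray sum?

Using Kadane's algorithm on [4, 5, -7, -8, 5, 5]:

Scanning through the array:
Position 1 (value 5): max_ending_here = 9, max_so_far = 9
Position 2 (value -7): max_ending_here = 2, max_so_far = 9
Position 3 (value -8): max_ending_here = -6, max_so_far = 9
Position 4 (value 5): max_ending_here = 5, max_so_far = 9
Position 5 (value 5): max_ending_here = 10, max_so_far = 10

Maximum subarray: [5, 5]
Maximum sum: 10

The maximum subarray is [5, 5] with sum 10. This subarray runs from index 4 to index 5.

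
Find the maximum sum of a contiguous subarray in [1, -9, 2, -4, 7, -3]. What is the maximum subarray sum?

Using Kadane's algorithm on [1, -9, 2, -4, 7, -3]:

Scanning through the array:
Position 1 (value -9): max_ending_here = -8, max_so_far = 1
Position 2 (value 2): max_ending_here = 2, max_so_far = 2
Position 3 (value -4): max_ending_here = -2, max_so_far = 2
Position 4 (value 7): max_ending_here = 7, max_so_far = 7
Position 5 (value -3): max_ending_here = 4, max_so_far = 7

Maximum subarray: [7]
Maximum sum: 7

The maximum subarray is [7] with sum 7. This subarray runs from index 4 to index 4.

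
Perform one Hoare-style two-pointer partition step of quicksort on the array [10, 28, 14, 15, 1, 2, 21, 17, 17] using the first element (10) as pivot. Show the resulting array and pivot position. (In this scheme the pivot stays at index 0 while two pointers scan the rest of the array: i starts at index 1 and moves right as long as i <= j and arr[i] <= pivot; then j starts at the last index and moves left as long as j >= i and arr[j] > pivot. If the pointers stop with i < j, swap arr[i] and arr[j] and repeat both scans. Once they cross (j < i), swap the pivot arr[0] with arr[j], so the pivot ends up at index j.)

Hoare-style two-pointer partition with pivot = 10:

Initial array: [10, 28, 14, 15, 1, 2, 21, 17, 17]

Pointers start at i = 1, j = 8.
i stops at index 1 (arr[1]=28 > 10), j stops at index 5 (arr[5]=2 <= 10): swap arr[1] and arr[5], array becomes [10, 2, 14, 15, 1, 28, 21, 17, 17]
i stops at index 2 (arr[2]=14 > 10), j stops at index 4 (arr[4]=1 <= 10): swap arr[2] and arr[4], array becomes [10, 2, 1, 15, 14, 28, 21, 17, 17]
i ends at 3, j ends at 2: the pointers have crossed (j < i), so scanning stops.

Swap pivot arr[0] with arr[2] to place pivot at position 2: [1, 2, 10, 15, 14, 28, 21, 17, 17]
Pivot position: 2

After partitioning with pivot 10, the array becomes [1, 2, 10, 15, 14, 28, 21, 17, 17]. The pivot is placed at index 2. All elements to the left of the pivot are <= 10, and all elements to the right are > 10.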